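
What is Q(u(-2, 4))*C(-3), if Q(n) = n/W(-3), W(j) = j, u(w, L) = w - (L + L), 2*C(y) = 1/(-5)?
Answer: -⅓ ≈ -0.33333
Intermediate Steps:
C(y) = -⅒ (C(y) = (½)/(-5) = (½)*(-⅕) = -⅒)
u(w, L) = w - 2*L
Q(n) = -n/3 (Q(n) = n/(-3) = n*(-⅓) = -n/3)
Q(u(-2, 4))*C(-3) = -(-2 - 2*4)/3*(-⅒) = -(-2 - 8)/3*(-⅒) = -⅓*(-10)*(-⅒) = (10/3)*(-⅒) = -⅓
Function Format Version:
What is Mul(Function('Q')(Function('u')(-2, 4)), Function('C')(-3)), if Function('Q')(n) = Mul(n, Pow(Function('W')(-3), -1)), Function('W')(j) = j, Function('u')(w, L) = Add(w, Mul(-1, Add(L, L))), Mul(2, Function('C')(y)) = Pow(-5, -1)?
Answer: Rational(-1, 3) ≈ -0.33333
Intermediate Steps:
Function('C')(y) = Rational(-1, 10) (Function('C')(y) = Mul(Rational(1, 2), Pow(-5, -1)) = Mul(Rational(1, 2), Rational(-1, 5)) = Rational(-1, 10))
Function('u')(w, L) = Add(w, Mul(-2, L)) (Function('u')(w, L) = Add(w, Mul(-1, Mul(2, L))) = Add(w, Mul(-2, L)))
Function('Q')(n) = Mul(Rational(-1, 3), n) (Function('Q')(n) = Mul(n, Pow(-3, -1)) = Mul(n, Rational(-1, 3)) = Mul(Rational(-1, 3), n))
Mul(Function('Q')(Function('u')(-2, 4)), Function('C')(-3)) = Mul(Mul(Rational(-1, 3), Add(-2, Mul(-2, 4))), Rational(-1, 10)) = Mul(Mul(Rational(-1, 3), Add(-2, -8)), Rational(-1, 10)) = Mul(Mul(Rational(-1, 3), -10), Rational(-1, 10)) = Mul(Rational(10, 3), Rational(-1, 10)) = Rational(-1, 3)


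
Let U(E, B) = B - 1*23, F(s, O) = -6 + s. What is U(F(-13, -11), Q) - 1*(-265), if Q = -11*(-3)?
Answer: 275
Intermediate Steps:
Q = 33
U(E, B) = -23 + B (U(E, B) = B - 23 = -23 + B)
U(F(-13, -11), Q) - 1*(-265) = (-23 + 33) - 1*(-265) = 10 + 265 = 275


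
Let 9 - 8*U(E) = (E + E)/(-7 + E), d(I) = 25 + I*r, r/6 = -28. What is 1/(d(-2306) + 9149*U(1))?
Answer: 6/2388641 ≈ 2.5119e-6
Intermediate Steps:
r = -168 (r = 6*(-28) = -168)
d(I) = 25 - 168*I (d(I) = 25 + I*(-168) = 25 - 168*I)
U(E) = 9/8 - E/(4*(-7 + E)) (U(E) = 9/8 - (E + E)/(8*(-7 + E)) = 9/8 - 2*E/(8*(-7 + E)) = 9/8 - E/(4*(-7 + E)))
1/(d(-2306) + 9149*U(1)) = 1/((25 - 168*(-2306)) + 9149*(7*(-9 + 1)/(8*(-7 + 1)))) = 1/((25 + 387408) + 9149*((7/8)*(-8)/(-6))) = 1/(387433 + 9149*((7/8)*(-⅙)*(-8))) = 1/(387433 + 9149*(7/6)) = 1/(387433 + 64043/6) = 1/(2388641/6) = 6/2388641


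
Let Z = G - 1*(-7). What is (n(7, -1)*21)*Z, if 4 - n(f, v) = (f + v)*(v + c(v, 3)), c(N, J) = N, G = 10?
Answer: 5712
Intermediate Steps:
n(f, v) = 4 - 2*v*(f + v) (n(f, v) = 4 - (f + v)*(v + v) = 4 - (f + v)*2*v = 4 - 2*v*(f + v))
Z = 17 (Z = 10 - 1*(-7) = 10 + 7 = 17)
(n(7, -1)*21)*Z = ((4 - 2*(-1)² - 2*7*(-1))*21)*17 = ((4 - 2*1 + 14)*21)*17 = ((4 - 2 + 14)*21)*17 = (16*21)*17 = 336*17 = 5712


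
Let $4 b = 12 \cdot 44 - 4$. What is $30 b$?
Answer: $3930$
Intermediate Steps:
$b = 131$ ($b = \frac{12 \cdot 44 - 4}{4} = \frac{528 - 4}{4} = \frac{1}{4} \cdot 524 = 131$)
$30 b = 30 \cdot 131 = 3930$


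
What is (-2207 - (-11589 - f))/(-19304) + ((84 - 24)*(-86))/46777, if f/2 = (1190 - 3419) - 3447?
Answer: -3728975/451491604 ≈ -0.0082592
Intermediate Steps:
f = -11352 (f = 2*((1190 - 3419) - 3447) = 2*(-2229 - 3447) = 2*(-5676) = -11352)
(-2207 - (-11589 - f))/(-19304) + ((84 - 24)*(-86))/46777 = (-2207 - (-11589 - 1*(-11352)))/(-19304) + ((84 - 24)*(-86))/46777 = (-2207 - (-11589 + 11352))*(-1/19304) + (60*(-86))*(1/46777) = (-2207 - 1*(-237))*(-1/19304) - 5160*1/46777 = (-2207 + 237)*(-1/19304) - 5160/46777 = -1970*(-1/19304) - 5160/46777 = 985/9652 - 5160/46777 = -3728975/451491604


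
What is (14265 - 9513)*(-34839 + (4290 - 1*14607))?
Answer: -214581312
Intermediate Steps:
(14265 - 9513)*(-34839 + (4290 - 1*14607)) = 4752*(-34839 + (4290 - 14607)) = 4752*(-34839 - 10317) = 4752*(-45156) = -214581312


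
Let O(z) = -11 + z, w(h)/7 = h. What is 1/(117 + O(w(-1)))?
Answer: 1/99 ≈ 0.010101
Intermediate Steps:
w(h) = 7*h
1/(117 + O(w(-1))) = 1/(117 + (-11 + 7*(-1))) = 1/(117 + (-11 - 7)) = 1/(117 - 18) = 1/99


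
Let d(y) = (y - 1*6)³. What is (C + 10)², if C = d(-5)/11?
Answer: 12321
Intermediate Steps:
d(y) = (-6 + y)³ (d(y) = (y - 6)³ = (-6 + y)³)
C = -121 (C = (-6 - 5)³/11 = (-11)³*(1/11) = -1331*1/11 = -121)
(C + 10)² = (-121 + 10)² = (-111)² = 12321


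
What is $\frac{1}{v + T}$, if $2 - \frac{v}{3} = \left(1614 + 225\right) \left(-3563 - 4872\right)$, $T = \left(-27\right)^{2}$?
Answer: $\frac{1}{46536630} \approx 2.1488 \cdot 10^{-8}$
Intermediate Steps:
$T = 729$
$v = 46535901$ ($v = 6 - 3 \left(1614 + 225\right) \left(-3563 - 4872\right) = 6 - 3 \cdot 1839 \left(-8435\right) = 6 - -46535895 = 6 + 46535895 = 46535901$)
$\frac{1}{v + T} = \frac{1}{46535901 + 729} = \frac{1}{46536630}$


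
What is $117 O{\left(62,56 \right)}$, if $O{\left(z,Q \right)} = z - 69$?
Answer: $-819$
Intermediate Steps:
$O{\left(z,Q \right)} = -69 + z$ ($O{\left(z,Q \right)} = z - 69 = -69 + z$)
$117 O{\left(62,56 \right)} = 117 \left(-69 + 62\right) = 117 \left(-7\right) = -819$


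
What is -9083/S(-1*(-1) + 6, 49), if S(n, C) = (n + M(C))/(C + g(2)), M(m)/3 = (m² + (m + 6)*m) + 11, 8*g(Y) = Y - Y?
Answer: -445067/15328 ≈ -29.036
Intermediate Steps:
g(Y) = 0 (g(Y) = (Y - Y)/8 = (⅛)*0 = 0)
M(m) = 33 + 3*m² + 3*m*(6 + m) (M(m) = 3*((m² + (m + 6)*m) + 11) = 3*((m² + (6 + m)*m) + 11) = 3*((m² + m*(6 + m)) + 11) = 3*(11 + m² + m*(6 + m)) = 33 + 3*m² + 3*m*(6 + m))
S(n, C) = (33 + n + 6*C² + 18*C)/C (S(n, C) = (n + (33 + 6*C² + 18*C))/(C + 0) = (33 + n + 6*C² + 18*C)/C)
-9083/S(-1*(-1) + 6, 49) = -9083/(18 + 6*49 + 33/49 + (-1*(-1) + 6)/49) = -9083/(18 + 294 + 33*(1/49) + (1 + 6)*(1/49)) = -9083/(18 + 294 + 33/49 + 7*(1/49)) = -9083/(18 + 294 + 33/49 + ⅐) = -9083/15328/49 = -9083*49/15328 = -445067/15328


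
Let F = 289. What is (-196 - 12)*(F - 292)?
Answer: 624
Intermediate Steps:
(-196 - 12)*(F - 292) = (-196 - 12)*(289 - 292) = -208*(-3) = 624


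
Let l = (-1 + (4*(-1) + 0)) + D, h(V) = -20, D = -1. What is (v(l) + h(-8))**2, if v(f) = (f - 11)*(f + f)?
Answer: 33856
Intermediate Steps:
l = -6 (l = (-1 + (4*(-1) + 0)) - 1 = (-1 + (-4 + 0)) - 1 = (-1 - 4) - 1 = -5 - 1 = -6)
v(f) = 2*f*(-11 + f) (v(f) = (-11 + f)*(2*f) = 2*f*(-11 + f))
(v(l) + h(-8))**2 = (2*(-6)*(-11 - 6) - 20)**2 = (2*(-6)*(-17) - 20)**2 = (204 - 20)**2 = 184**2 = 33856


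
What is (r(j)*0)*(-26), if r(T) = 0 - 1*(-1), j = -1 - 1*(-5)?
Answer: 0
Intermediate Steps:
j = 4 (j = -1 + 5 = 4)
r(T) = 1 (r(T) = 0 + 1 = 1)
(r(j)*0)*(-26) = (1*0)*(-26) = 0*(-26) = 0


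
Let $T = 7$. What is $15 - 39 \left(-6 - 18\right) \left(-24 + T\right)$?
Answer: $-15897$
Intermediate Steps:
$15 - 39 \left(-6 - 18\right) \left(-24 + T\right) = 15 - 39 \left(-6 - 18\right) \left(-24 + 7\right) = 15 - 39 \left(\left(-24\right) \left(-17\right)\right) = 15 - 15912 = -15897$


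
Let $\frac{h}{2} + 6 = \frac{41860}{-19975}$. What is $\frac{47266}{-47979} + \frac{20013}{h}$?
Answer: $- \frac{3839071243309}{3103473636} \approx -1237.0$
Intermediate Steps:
$h = - \frac{64684}{3995}$ ($h = -12 + 2 \frac{41860}{-19975} = -12 + 2 \cdot 41860 \left(- \frac{1}{19975}\right) = -12 + 2 \left(- \frac{8372}{3995}\right) = -12 - \frac{16744}{3995} = - \frac{64684}{3995} \approx -16.191$)
$\frac{47266}{-47979} + \frac{20013}{h} = \frac{47266}{-47979} + \frac{20013}{- \frac{64684}{3995}} = 47266 \left(- \frac{1}{47979}\right) + 20013 \left(- \frac{3995}{64684}\right) = - \frac{47266}{47979} - \frac{79951935}{64684} = - \frac{3839071243309}{3103473636}$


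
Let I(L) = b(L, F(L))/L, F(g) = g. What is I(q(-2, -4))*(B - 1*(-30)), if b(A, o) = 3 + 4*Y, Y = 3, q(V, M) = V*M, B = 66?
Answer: 180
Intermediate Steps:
q(V, M) = M*V
b(A, o) = 15 (b(A, o) = 3 + 4*3 = 3 + 12 = 15)
I(L) = 15/L
I(q(-2, -4))*(B - 1*(-30)) = (15/((-4*(-2))))*(66 - 1*(-30)) = (15/8)*(66 + 30) = (15*(⅛))*96 = (15/8)*96 = 180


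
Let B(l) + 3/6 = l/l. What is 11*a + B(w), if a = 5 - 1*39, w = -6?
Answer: -747/2 ≈ -373.50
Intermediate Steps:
a = -34 (a = 5 - 39 = -34)
B(l) = ½ (B(l) = -½ + l/l = -½ + 1 = ½)
11*a + B(w) = 11*(-34) + ½ = -374 + ½ = -747/2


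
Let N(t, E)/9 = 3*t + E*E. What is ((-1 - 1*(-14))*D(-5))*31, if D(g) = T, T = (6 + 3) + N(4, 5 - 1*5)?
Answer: 47151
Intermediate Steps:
N(t, E) = 9*E² + 27*t (N(t, E) = 9*(3*t + E*E) = 9*(3*t + E²) = 9*(E² + 3*t) = 9*E² + 27*t)
T = 117 (T = (6 + 3) + (9*(5 - 1*5)² + 27*4) = 9 + (9*(5 - 5)² + 108) = 9 + (9*0² + 108) = 9 + (9*0 + 108) = 9 + (0 + 108) = 9 + 108 = 117)
D(g) = 117
((-1 - 1*(-14))*D(-5))*31 = ((-1 - 1*(-14))*117)*31 = ((-1 + 14)*117)*31 = (13*117)*31 = 1521*31 = 47151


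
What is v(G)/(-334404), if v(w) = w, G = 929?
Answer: -929/334404 ≈ -0.0027781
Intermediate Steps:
v(G)/(-334404) = 929/(-334404) = 929*(-1/334404) = -929/334404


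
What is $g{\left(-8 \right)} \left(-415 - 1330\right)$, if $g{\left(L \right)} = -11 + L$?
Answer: $33155$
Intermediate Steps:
$g{\left(-8 \right)} \left(-415 - 1330\right) = \left(-11 - 8\right) \left(-415 - 1330\right) = \left(-19\right) \left(-1745\right) = 33155$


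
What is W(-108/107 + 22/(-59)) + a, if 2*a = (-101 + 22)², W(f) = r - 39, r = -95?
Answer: 5973/2 ≈ 2986.5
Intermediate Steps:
W(f) = -134 (W(f) = -95 - 39 = -134)
a = 6241/2 (a = (-101 + 22)²/2 = (½)*(-79)² = (½)*6241 = 6241/2 ≈ 3120.5)
W(-108/107 + 22/(-59)) + a = -134 + 6241/2 = 5973/2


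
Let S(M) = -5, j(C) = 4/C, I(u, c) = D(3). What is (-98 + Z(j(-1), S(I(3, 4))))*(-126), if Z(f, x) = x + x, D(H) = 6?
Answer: 13608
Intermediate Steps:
I(u, c) = 6
Z(f, x) = 2*x
(-98 + Z(j(-1), S(I(3, 4))))*(-126) = (-98 + 2*(-5))*(-126) = (-98 - 10)*(-126) = -108*(-126) = 13608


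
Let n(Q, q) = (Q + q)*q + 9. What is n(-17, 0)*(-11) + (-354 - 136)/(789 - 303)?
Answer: -24302/243 ≈ -100.01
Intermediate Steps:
n(Q, q) = 9 + q*(Q + q) (n(Q, q) = q*(Q + q) + 9 = 9 + q*(Q + q))
n(-17, 0)*(-11) + (-354 - 136)/(789 - 303) = (9 + 0² - 17*0)*(-11) + (-354 - 136)/(789 - 303) = (9 + 0 + 0)*(-11) - 490/486 = 9*(-11) - 490*1/486 = -99 - 245/243 = -24302/243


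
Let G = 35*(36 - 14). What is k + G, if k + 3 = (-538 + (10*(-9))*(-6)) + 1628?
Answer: 2397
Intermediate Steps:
G = 770 (G = 35*22 = 770)
k = 1627 (k = -3 + ((-538 + (10*(-9))*(-6)) + 1628) = -3 + ((-538 - 90*(-6)) + 1628) = -3 + ((-538 + 540) + 1628) = -3 + (2 + 1628) = -3 + 1630 = 1627)
k + G = 1627 + 770 = 2397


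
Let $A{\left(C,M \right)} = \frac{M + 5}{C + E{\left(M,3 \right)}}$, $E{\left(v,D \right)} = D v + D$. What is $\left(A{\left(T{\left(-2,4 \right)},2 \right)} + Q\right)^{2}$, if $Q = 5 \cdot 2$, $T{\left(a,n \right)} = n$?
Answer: $\frac{18769}{169} \approx 111.06$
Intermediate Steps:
$E{\left(v,D \right)} = D + D v$
$A{\left(C,M \right)} = \frac{5 + M}{3 + C + 3 M}$ ($A{\left(C,M \right)} = \frac{M + 5}{C + 3 \left(1 + M\right)} = \frac{5 + M}{C + \left(3 + 3 M\right)} = \frac{5 + M}{3 + C + 3 M}$)
$Q = 10$
$\left(A{\left(T{\left(-2,4 \right)},2 \right)} + Q\right)^{2} = \left(\frac{5 + 2}{3 + 4 + 3 \cdot 2} + 10\right)^{2} = \left(\frac{1}{3 + 4 + 6} \cdot 7 + 10\right)^{2} = \left(\frac{1}{13} \cdot 7 + 10\right)^{2} = \left(\frac{7}{13} + 10\right)^{2} = \left(\frac{137}{13}\right)^{2} = \frac{18769}{169}$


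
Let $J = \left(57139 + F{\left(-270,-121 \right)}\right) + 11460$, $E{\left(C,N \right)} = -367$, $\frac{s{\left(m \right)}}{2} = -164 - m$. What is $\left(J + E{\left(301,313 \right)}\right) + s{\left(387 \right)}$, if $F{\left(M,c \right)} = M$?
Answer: $66860$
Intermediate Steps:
$s{\left(m \right)} = -328 - 2 m$ ($s{\left(m \right)} = 2 \left(-164 - m\right) = -328 - 2 m$)
$J = 68329$ ($J = \left(57139 - 270\right) + 11460 = 56869 + 11460 = 68329$)
$\left(J + E{\left(301,313 \right)}\right) + s{\left(387 \right)} = \left(68329 - 367\right) - 1102 = 67962 - 1102 = 66860$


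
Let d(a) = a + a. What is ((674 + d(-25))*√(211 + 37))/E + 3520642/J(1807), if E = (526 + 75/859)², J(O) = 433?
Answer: 3520642/433 + 920875488*√62/204221744281 ≈ 8130.9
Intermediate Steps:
d(a) = 2*a
E = 204221744281/737881 (E = (526 + 75*(1/859))² = (526 + 75/859)² = (451909/859)² = 204221744281/737881 ≈ 2.7677e+5)
((674 + d(-25))*√(211 + 37))/E + 3520642/J(1807) = ((674 + 2*(-25))*√(211 + 37))/(204221744281/737881) + 3520642/433 = ((674 - 50)*√248)*(737881/204221744281) + 3520642*(1/433) = (624*(2*√62))*(737881/204221744281) + 3520642/433 = (1248*√62)*(737881/204221744281) + 3520642/433 = 920875488*√62/204221744281 + 3520642/433 = 3520642/433 + 920875488*√62/204221744281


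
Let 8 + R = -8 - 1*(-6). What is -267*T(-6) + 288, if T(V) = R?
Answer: 2958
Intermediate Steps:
R = -10 (R = -8 + (-8 - 1*(-6)) = -8 + (-8 + 6) = -8 - 2 = -10)
T(V) = -10
-267*T(-6) + 288 = -267*(-10) + 288 = 2670 + 288 = 2958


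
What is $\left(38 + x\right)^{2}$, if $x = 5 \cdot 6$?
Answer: $4624$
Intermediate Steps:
$x = 30$
$\left(38 + x\right)^{2} = \left(38 + 30\right)^{2} = 68^{2} = 4624$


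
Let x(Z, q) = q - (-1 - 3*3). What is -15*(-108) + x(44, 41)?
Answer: 1671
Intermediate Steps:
x(Z, q) = 10 + q (x(Z, q) = q - (-1 - 9) = q - 1*(-10) = q + 10 = 10 + q)
-15*(-108) + x(44, 41) = -15*(-108) + (10 + 41) = 1620 + 51 = 1671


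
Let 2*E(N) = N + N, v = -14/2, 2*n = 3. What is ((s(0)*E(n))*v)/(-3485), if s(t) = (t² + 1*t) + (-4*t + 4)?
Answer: 42/3485 ≈ 0.012052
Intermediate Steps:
n = 3/2 (n = (½)*3 = 3/2 ≈ 1.5000)
v = -7 (v = -14*½ = -7)
E(N) = N (E(N) = (N + N)/2 = (2*N)/2 = N)
s(t) = 4 + t² - 3*t (s(t) = (t² + t) + (4 - 4*t) = (t + t²) + (4 - 4*t) = 4 + t² - 3*t)
((s(0)*E(n))*v)/(-3485) = (((4 + 0² - 3*0)*(3/2))*(-7))/(-3485) = (((4 + 0 + 0)*(3/2))*(-7))*(-1/3485) = ((4*(3/2))*(-7))*(-1/3485) = (6*(-7))*(-1/3485) = -42*(-1/3485) = 42/3485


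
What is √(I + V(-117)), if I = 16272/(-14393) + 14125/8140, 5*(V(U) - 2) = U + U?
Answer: I*√110780679506145/1583230 ≈ 6.648*I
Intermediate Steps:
V(U) = 2 + 2*U/5 (V(U) = 2 + (U + U)/5 = 2 + (2*U)/5 = 2 + 2*U/5)
I = 382957/633292 (I = 16272*(-1/14393) + 14125*(1/8140) = -16272/14393 + 2825/1628 = 382957/633292 ≈ 0.60471)
√(I + V(-117)) = √(382957/633292 + (2 + (⅖)*(-117))) = √(382957/633292 + (2 - 234/5)) = √(382957/633292 - 224/5) = √(-139942623/3166460) = I*√110780679506145/1583230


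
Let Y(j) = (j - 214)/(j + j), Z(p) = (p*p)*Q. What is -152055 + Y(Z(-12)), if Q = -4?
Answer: -87583285/576 ≈ -1.5205e+5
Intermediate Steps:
Z(p) = -4*p² (Z(p) = (p*p)*(-4) = p²*(-4) = -4*p²)
Y(j) = (-214 + j)/(2*j) (Y(j) = (-214 + j)/((2*j)) = (-214 + j)*(1/(2*j)) = (-214 + j)/(2*j))
-152055 + Y(Z(-12)) = -152055 + (-214 - 4*(-12)²)/(2*((-4*(-12)²))) = -152055 + (-214 - 4*144)/(2*((-4*144))) = -152055 + (½)*(-214 - 576)/(-576) = -152055 + (½)*(-1/576)*(-790) = -152055 + 395/576 = -87583285/576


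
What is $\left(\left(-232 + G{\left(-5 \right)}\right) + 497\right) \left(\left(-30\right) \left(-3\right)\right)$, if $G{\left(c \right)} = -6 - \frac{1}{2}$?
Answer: $23265$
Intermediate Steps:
$G{\left(c \right)} = - \frac{13}{2}$ ($G{\left(c \right)} = -6 - \frac{1}{2} = - \frac{13}{2}$)
$\left(\left(-232 + G{\left(-5 \right)}\right) + 497\right) \left(\left(-30\right) \left(-3\right)\right) = \left(\left(-232 - \frac{13}{2}\right) + 497\right) \left(\left(-30\right) \left(-3\right)\right) = \left(- \frac{477}{2} + 497\right) 90 = \frac{517}{2} \cdot 90 = 23265$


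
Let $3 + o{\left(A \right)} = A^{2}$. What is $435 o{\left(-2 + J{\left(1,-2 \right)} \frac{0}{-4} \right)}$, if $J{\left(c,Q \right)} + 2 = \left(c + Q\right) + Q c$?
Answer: $435$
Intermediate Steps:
$J{\left(c,Q \right)} = -2 + Q + c + Q c$ ($J{\left(c,Q \right)} = -2 + \left(\left(c + Q\right) + Q c\right) = -2 + \left(\left(Q + c\right) + Q c\right) = -2 + \left(Q + c + Q c\right) = -2 + Q + c + Q c$)
$o{\left(A \right)} = -3 + A^{2}$
$435 o{\left(-2 + J{\left(1,-2 \right)} \frac{0}{-4} \right)} = 435 \left(-3 + \left(-2 + \left(-2 - 2 + 1 - 2\right) \frac{0}{-4}\right)^{2}\right) = 435 \left(-3 + \left(-2 + \left(-2 - 2 + 1 - 2\right) 0 \left(- \frac{1}{4}\right)\right)^{2}\right) = 435 \left(-3 + \left(-2 - 0\right)^{2}\right) = 435 \left(-3 + \left(-2 + 0\right)^{2}\right) = 435 \left(-3 + \left(-2\right)^{2}\right) = 435 \left(-3 + 4\right) = 435 \cdot 1 = 435$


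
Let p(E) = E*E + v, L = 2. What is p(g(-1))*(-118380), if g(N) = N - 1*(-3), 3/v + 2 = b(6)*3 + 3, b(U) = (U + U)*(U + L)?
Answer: -137202420/289 ≈ -4.7475e+5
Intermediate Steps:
b(U) = 2*U*(2 + U) (b(U) = (U + U)*(U + 2) = (2*U)*(2 + U) = 2*U*(2 + U))
v = 3/289 (v = 3/(-2 + ((2*6*(2 + 6))*3 + 3)) = 3/(-2 + ((2*6*8)*3 + 3)) = 3/(-2 + (96*3 + 3)) = 3/(-2 + (288 + 3)) = 3/(-2 + 291) = 3/289 ≈ 0.010381)
g(N) = 3 + N (g(N) = N + 3 = 3 + N)
p(E) = 3/289 + E² (p(E) = E*E + 3/289 = E² + 3/289 = 3/289 + E²)
p(g(-1))*(-118380) = (3/289 + (3 - 1)²)*(-118380) = (3/289 + 2²)*(-118380) = (3/289 + 4)*(-118380) = (1159/289)*(-118380) = -137202420/289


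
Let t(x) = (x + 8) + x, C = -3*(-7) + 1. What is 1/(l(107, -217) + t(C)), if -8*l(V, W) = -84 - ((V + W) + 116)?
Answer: 4/253 ≈ 0.015810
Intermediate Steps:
l(V, W) = 25 + V/8 + W/8 (l(V, W) = -(-84 - ((V + W) + 116))/8 = -(-84 - (116 + V + W))/8 = -(-84 + (-116 - V - W))/8 = -(-200 - V - W)/8 = 25 + V/8 + W/8)
C = 22 (C = 21 + 1 = 22)
t(x) = 8 + 2*x (t(x) = (8 + x) + x = 8 + 2*x)
1/(l(107, -217) + t(C)) = 1/((25 + (⅛)*107 + (⅛)*(-217)) + (8 + 2*22)) = 1/((25 + 107/8 - 217/8) + (8 + 44)) = 1/(45/4 + 52) = 1/(253/4) = 4/253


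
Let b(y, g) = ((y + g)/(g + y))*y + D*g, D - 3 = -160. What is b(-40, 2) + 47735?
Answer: 47381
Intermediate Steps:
D = -157 (D = 3 - 160 = -157)
b(y, g) = y - 157*g (b(y, g) = ((y + g)/(g + y))*y - 157*g = ((g + y)/(g + y))*y - 157*g = 1*y - 157*g = y - 157*g)
b(-40, 2) + 47735 = (-40 - 157*2) + 47735 = (-40 - 314) + 47735 = -354 + 47735 = 47381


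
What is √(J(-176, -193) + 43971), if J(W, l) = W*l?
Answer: √77939 ≈ 279.18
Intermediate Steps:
√(J(-176, -193) + 43971) = √(-176*(-193) + 43971) = √(33968 + 43971) = √77939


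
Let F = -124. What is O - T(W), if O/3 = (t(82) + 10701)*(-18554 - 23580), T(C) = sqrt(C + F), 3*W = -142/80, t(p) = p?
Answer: -1362992766 - I*sqrt(448530)/60 ≈ -1.363e+9 - 11.162*I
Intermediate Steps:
W = -71/120 (W = (-142/80)/3 = (-142*1/80)/3 = (1/3)*(-71/40) = -71/120 ≈ -0.59167)
T(C) = sqrt(-124 + C) (T(C) = sqrt(C - 124) = sqrt(-124 + C))
O = -1362992766 (O = 3*((82 + 10701)*(-18554 - 23580)) = 3*(10783*(-42134)) = 3*(-454330922) = -1362992766)
O - T(W) = -1362992766 - sqrt(-124 - 71/120) = -1362992766 - sqrt(-14951/120) = -1362992766 - I*sqrt(448530)/60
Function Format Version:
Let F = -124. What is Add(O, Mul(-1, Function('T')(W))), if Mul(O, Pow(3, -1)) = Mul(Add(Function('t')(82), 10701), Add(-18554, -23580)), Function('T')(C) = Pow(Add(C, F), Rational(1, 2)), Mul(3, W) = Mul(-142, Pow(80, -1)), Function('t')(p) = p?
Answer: Add(-1362992766, Mul(Rational(-1, 60), I, Pow(448530, Rational(1, 2)))) ≈ Add(-1.3630e+9, Mul(-11.162, I))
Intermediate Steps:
W = Rational(-71, 120) (W = Mul(Rational(1, 3), Mul(-142, Pow(80, -1))) = Mul(Rational(1, 3), Mul(-142, Rational(1, 80))) = Mul(Rational(1, 3), Rational(-71, 40)) = Rational(-71, 120) ≈ -0.59167)
Function('T')(C) = Pow(Add(-124, C), Rational(1, 2)) (Function('T')(C) = Pow(Add(C, -124), Rational(1, 2)) = Pow(Add(-124, C), Rational(1, 2)))
O = -1362992766 (O = Mul(3, Mul(Add(82, 10701), Add(-18554, -23580))) = Mul(3, Mul(10783, -42134)) = Mul(3, -454330922) = -1362992766)
Add(O, Mul(-1, Function('T')(W))) = Add(-1362992766, Mul(-1, Pow(Add(-124, Rational(-71, 120)), Rational(1, 2)))) = Add(-1362992766, Mul(-1, Pow(Rational(-14951, 120), Rational(1, 2)))) = Add(-1362992766, Mul(-1, Mul(Rational(1, 60), I, Pow(448530, Rational(1, 2))))) = Add(-1362992766, Mul(Rational(-1, 60), I, Pow(448530, Rational(1, 2))))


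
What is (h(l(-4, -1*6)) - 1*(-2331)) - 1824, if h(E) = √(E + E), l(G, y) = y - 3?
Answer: 507 + 3*I*√2 ≈ 507.0 + 4.2426*I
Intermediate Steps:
l(G, y) = -3 + y
h(E) = √2*√E (h(E) = √(2*E) = √2*√E)
(h(l(-4, -1*6)) - 1*(-2331)) - 1824 = (√2*√(-3 - 1*6) - 1*(-2331)) - 1824 = (√2*√(-3 - 6) + 2331) - 1824 = (√2*√(-9) + 2331) - 1824 = (√2*(3*I) + 2331) - 1824 = (3*I*√2 + 2331) - 1824 = (2331 + 3*I*√2) - 1824 = 507 + 3*I*√2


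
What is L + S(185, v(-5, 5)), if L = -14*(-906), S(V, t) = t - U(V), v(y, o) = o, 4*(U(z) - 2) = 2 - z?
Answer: 50931/4 ≈ 12733.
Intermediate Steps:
U(z) = 5/2 - z/4 (U(z) = 2 + (2 - z)/4 = 2 + (½ - z/4) = 5/2 - z/4)
S(V, t) = -5/2 + t + V/4 (S(V, t) = t - (5/2 - V/4) = t + (-5/2 + V/4) = -5/2 + t + V/4)
L = 12684
L + S(185, v(-5, 5)) = 12684 + (-5/2 + 5 + (¼)*185) = 12684 + (-5/2 + 5 + 185/4) = 12684 + 195/4 = 50931/4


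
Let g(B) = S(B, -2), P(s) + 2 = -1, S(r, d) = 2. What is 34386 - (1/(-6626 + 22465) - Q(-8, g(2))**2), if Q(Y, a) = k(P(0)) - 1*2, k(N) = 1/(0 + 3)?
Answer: 4902154652/142551 ≈ 34389.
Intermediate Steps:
P(s) = -3 (P(s) = -2 - 1 = -3)
g(B) = 2
k(N) = 1/3
Q(Y, a) = -5/3 (Q(Y, a) = 1/3 - 1*2 = 1/3 - 2 = -5/3)
34386 - (1/(-6626 + 22465) - Q(-8, g(2))**2) = 34386 - (1/(-6626 + 22465) - (-5/3)**2) = 34386 - (1/15839 - 1*25/9) = 34386 - (1/15839 - 25/9) = 34386 - 1*(-395966/142551) = 34386 + 395966/142551 = 4902154652/142551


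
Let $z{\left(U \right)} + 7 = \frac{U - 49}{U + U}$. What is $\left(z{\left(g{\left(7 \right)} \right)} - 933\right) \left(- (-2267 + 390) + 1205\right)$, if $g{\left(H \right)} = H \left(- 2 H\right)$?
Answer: $- \frac{5789537}{2} \approx -2.8948 \cdot 10^{6}$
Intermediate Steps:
$g{\left(H \right)} = - 2 H^{2}$
$z{\left(U \right)} = -7 + \frac{-49 + U}{2 U}$ ($z{\left(U \right)} = -7 + \frac{U - 49}{U + U} = -7 + \frac{-49 + U}{2 U}$)
$\left(z{\left(g{\left(7 \right)} \right)} - 933\right) \left(- (-2267 + 390) + 1205\right) = \left(\frac{-49 - 13 \left(- 2 \cdot 7^{2}\right)}{2 \left(- 2 \cdot 7^{2}\right)} - 933\right) \left(- (-2267 + 390) + 1205\right) = \left(\frac{-49 - 13 \left(\left(-2\right) 49\right)}{2 \left(\left(-2\right) 49\right)} - 933\right) \left(\left(-1\right) \left(-1877\right) + 1205\right) = \left(\frac{-49 - -1274}{2 \left(-98\right)} - 933\right) \left(1877 + 1205\right) = \left(\frac{1}{2} \left(- \frac{1}{98}\right) \left(-49 + 1274\right) - 933\right) 3082 = \left(\frac{1}{2} \left(- \frac{1}{98}\right) 1225 - 933\right) 3082 = \left(- \frac{25}{4} - 933\right) 3082 = \left(- \frac{3757}{4}\right) 3082 = - \frac{5789537}{2}$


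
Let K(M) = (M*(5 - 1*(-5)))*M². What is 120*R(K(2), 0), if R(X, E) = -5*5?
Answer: -3000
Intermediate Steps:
K(M) = 10*M³ (K(M) = (M*(5 + 5))*M² = (M*10)*M² = (10*M)*M² = 10*M³)
R(X, E) = -25
120*R(K(2), 0) = 120*(-25) = -3000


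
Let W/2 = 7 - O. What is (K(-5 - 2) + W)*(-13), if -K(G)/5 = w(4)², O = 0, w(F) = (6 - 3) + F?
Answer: 3003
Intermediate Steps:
w(F) = 3 + F
W = 14 (W = 2*(7 - 1*0) = 2*(7 + 0) = 2*7 = 14)
K(G) = -245 (K(G) = -5*(3 + 4)² = -5*7² = -5*49 = -245)
(K(-5 - 2) + W)*(-13) = (-245 + 14)*(-13) = -231*(-13) = 3003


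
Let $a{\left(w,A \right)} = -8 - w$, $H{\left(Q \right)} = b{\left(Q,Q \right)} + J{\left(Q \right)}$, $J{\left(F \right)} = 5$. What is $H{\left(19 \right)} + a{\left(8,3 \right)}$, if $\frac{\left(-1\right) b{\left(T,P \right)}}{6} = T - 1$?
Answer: $-119$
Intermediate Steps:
$b{\left(T,P \right)} = 6 - 6 T$ ($b{\left(T,P \right)} = - 6 \left(T - 1\right) = - 6 \left(-1 + T\right) = 6 - 6 T$)
$H{\left(Q \right)} = 11 - 6 Q$ ($H{\left(Q \right)} = \left(6 - 6 Q\right) + 5 = 11 - 6 Q$)
$H{\left(19 \right)} + a{\left(8,3 \right)} = \left(11 - 114\right) - 16 = -103 - 16 = -119$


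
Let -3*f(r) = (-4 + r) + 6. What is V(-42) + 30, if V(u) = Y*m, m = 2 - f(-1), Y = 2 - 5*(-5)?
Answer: 93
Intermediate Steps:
Y = 27 (Y = 2 + 25 = 27)
f(r) = -⅔ - r/3 (f(r) = -((-4 + r) + 6)/3 = -(2 + r)/3 = -⅔ - r/3)
m = 7/3 (m = 2 - (-⅔ - ⅓*(-1)) = 2 - (-⅔ + ⅓) = 2 - 1*(-⅓) = 2 + ⅓ = 7/3 ≈ 2.3333)
V(u) = 63 (V(u) = 27*(7/3) = 63)
V(-42) + 30 = 63 + 30 = 93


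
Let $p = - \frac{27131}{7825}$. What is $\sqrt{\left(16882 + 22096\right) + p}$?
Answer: $\frac{3 \sqrt{10606377783}}{1565} \approx 197.42$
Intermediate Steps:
$p = - \frac{27131}{7825}$ ($p = \left(-27131\right) \frac{1}{7825} = - \frac{27131}{7825} \approx -3.4672$)
$\sqrt{\left(16882 + 22096\right) + p} = \sqrt{\left(16882 + 22096\right) - \frac{27131}{7825}} = \sqrt{38978 - \frac{27131}{7825}} = \sqrt{\frac{304975719}{7825}} = \frac{3 \sqrt{10606377783}}{1565}$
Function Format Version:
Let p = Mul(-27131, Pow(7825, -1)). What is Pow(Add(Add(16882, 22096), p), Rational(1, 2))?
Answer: Mul(Rational(3, 1565), Pow(10606377783, Rational(1, 2))) ≈ 197.42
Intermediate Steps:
p = Rational(-27131, 7825) (p = Mul(-27131, Rational(1, 7825)) = Rational(-27131, 7825) ≈ -3.4672)
Pow(Add(Add(16882, 22096), p), Rational(1, 2)) = Pow(Add(Add(16882, 22096), Rational(-27131, 7825)), Rational(1, 2)) = Pow(Add(38978, Rational(-27131, 7825)), Rational(1, 2)) = Pow(Rational(304975719, 7825), Rational(1, 2)) = Mul(Rational(3, 1565), Pow(10606377783, Rational(1, 2)))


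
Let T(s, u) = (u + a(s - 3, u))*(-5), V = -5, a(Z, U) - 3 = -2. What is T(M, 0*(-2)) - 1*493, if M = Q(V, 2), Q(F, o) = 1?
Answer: -498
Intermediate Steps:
a(Z, U) = 1 (a(Z, U) = 3 - 2 = 1)
M = 1
T(s, u) = -5 - 5*u (T(s, u) = (u + 1)*(-5) = (1 + u)*(-5) = -5 - 5*u)
T(M, 0*(-2)) - 1*493 = (-5 - 0*(-2)) - 1*493 = (-5 - 5*0) - 493 = (-5 + 0) - 493 = -5 - 493 = -498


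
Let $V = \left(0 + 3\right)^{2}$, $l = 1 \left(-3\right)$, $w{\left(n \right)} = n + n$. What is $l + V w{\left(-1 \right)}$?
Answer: $-21$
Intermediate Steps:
$w{\left(n \right)} = 2 n$
$l = -3$
$V = 9$ ($V = 3^{2} = 9$)
$l + V w{\left(-1 \right)} = -3 + 9 \cdot 2 \left(-1\right) = -3 + 9 \left(-2\right) = -3 - 18 = -21$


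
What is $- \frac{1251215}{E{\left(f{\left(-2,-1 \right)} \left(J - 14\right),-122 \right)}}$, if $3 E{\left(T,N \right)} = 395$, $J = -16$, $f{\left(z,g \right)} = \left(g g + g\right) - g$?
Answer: $- \frac{750729}{79} \approx -9502.9$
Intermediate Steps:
$f{\left(z,g \right)} = g^{2}$ ($f{\left(z,g \right)} = \left(g^{2} + g\right) - g = \left(g + g^{2}\right) - g = g^{2}$)
$E{\left(T,N \right)} = \frac{395}{3}$ ($E{\left(T,N \right)} = \frac{1}{3} \cdot 395 = \frac{395}{3}$)
$- \frac{1251215}{E{\left(f{\left(-2,-1 \right)} \left(J - 14\right),-122 \right)}} = - \frac{1251215}{\frac{395}{3}} = \left(-1251215\right) \frac{3}{395} = - \frac{750729}{79}$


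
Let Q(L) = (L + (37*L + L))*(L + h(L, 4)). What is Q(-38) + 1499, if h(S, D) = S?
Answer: 114131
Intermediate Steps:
Q(L) = 78*L² (Q(L) = (L + (37*L + L))*(L + L) = (L + 38*L)*(2*L) = (39*L)*(2*L) = 78*L²)
Q(-38) + 1499 = 78*(-38)² + 1499 = 78*1444 + 1499 = 112632 + 1499 = 114131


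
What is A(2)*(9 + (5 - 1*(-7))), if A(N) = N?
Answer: 42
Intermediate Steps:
A(2)*(9 + (5 - 1*(-7))) = 2*(9 + (5 - 1*(-7))) = 2*(9 + (5 + 7)) = 2*(9 + 12) = 2*21 = 42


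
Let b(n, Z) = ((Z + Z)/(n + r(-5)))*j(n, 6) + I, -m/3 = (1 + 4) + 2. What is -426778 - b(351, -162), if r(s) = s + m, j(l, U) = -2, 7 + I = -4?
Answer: -138699923/325 ≈ -4.2677e+5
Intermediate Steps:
I = -11 (I = -7 - 4 = -11)
m = -21 (m = -3*((1 + 4) + 2) = -3*(5 + 2) = -3*7 = -21)
r(s) = -21 + s (r(s) = s - 21 = -21 + s)
b(n, Z) = -11 - 4*Z/(-26 + n) (b(n, Z) = ((Z + Z)/(n + (-21 - 5)))*(-2) - 11 = ((2*Z)/(n - 26))*(-2) - 11 = ((2*Z)/(-26 + n))*(-2) - 11 = (2*Z/(-26 + n))*(-2) - 11 = -4*Z/(-26 + n) - 11 = -11 - 4*Z/(-26 + n))
-426778 - b(351, -162) = -426778 - (286 - 11*351 - 4*(-162))/(-26 + 351) = -426778 - (286 - 3861 + 648)/325 = -426778 - (-2927)/325 = -426778 - 1*(-2927/325) = -426778 + 2927/325 = -138699923/325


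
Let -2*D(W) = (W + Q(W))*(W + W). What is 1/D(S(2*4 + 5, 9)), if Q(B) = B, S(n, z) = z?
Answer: -1/162 ≈ -0.0061728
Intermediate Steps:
D(W) = -2*W² (D(W) = -(W + W)*(W + W)/2 = -2*W*2*W/2 = -2*W²)
1/D(S(2*4 + 5, 9)) = 1/(-2*9²) = 1/(-2*81) = 1/(-162) = -1/162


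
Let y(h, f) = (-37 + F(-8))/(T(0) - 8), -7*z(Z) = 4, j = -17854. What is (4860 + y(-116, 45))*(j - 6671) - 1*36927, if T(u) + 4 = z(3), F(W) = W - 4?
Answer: -10500513651/88 ≈ -1.1932e+8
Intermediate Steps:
z(Z) = -4/7 (z(Z) = -⅐*4 = -4/7)
F(W) = -4 + W
T(u) = -32/7 (T(u) = -4 - 4/7 = -32/7)
y(h, f) = 343/88 (y(h, f) = (-37 + (-4 - 8))/(-32/7 - 8) = (-37 - 12)/(-88/7) = -49*(-7/88) = 343/88)
(4860 + y(-116, 45))*(j - 6671) - 1*36927 = (4860 + 343/88)*(-17854 - 6671) - 1*36927 = (428023/88)*(-24525) - 36927 = -10497264075/88 - 36927 = -10500513651/88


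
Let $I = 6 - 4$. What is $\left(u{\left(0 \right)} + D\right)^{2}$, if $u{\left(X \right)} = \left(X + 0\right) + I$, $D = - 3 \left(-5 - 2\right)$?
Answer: $529$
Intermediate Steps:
$I = 2$
$D = 21$ ($D = \left(-3\right) \left(-7\right) = 21$)
$u{\left(X \right)} = 2 + X$ ($u{\left(X \right)} = \left(X + 0\right) + 2 = X + 2 = 2 + X$)
$\left(u{\left(0 \right)} + D\right)^{2} = \left(\left(2 + 0\right) + 21\right)^{2} = \left(2 + 21\right)^{2} = 23^{2} = 529$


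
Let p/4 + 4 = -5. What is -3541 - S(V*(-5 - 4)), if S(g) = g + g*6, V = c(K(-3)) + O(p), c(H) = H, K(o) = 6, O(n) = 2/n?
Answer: -6333/2 ≈ -3166.5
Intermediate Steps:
p = -36 (p = -16 + 4*(-5) = -16 - 20 = -36)
V = 107/18 (V = 6 + 2/(-36) = 6 + 2*(-1/36) = 6 - 1/18 = 107/18 ≈ 5.9444)
S(g) = 7*g (S(g) = g + 6*g = 7*g)
-3541 - S(V*(-5 - 4)) = -3541 - 7*107*(-5 - 4)/18 = -3541 - 7*(107/18)*(-9) = -3541 - 7*(-107)/2 = -3541 - 1*(-749/2) = -3541 + 749/2 = -6333/2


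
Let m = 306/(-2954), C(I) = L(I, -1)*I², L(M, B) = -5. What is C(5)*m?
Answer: 19125/1477 ≈ 12.949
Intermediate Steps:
C(I) = -5*I²
m = -153/1477 (m = 306*(-1/2954) = -153/1477 ≈ -0.10359)
C(5)*m = -5*5²*(-153/1477) = -5*25*(-153/1477) = -125*(-153/1477) = 19125/1477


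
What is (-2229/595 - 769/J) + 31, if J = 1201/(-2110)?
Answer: 984916466/714595 ≈ 1378.3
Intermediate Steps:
J = -1201/2110 (J = 1201*(-1/2110) = -1201/2110 ≈ -0.56919)
(-2229/595 - 769/J) + 31 = (-2229/595 - 769/(-1201/2110)) + 31 = (-2229*1/595 - 769*(-2110/1201)) + 31 = (-2229/595 + 1622590/1201) + 31 = 962764021/714595 + 31 = 984916466/714595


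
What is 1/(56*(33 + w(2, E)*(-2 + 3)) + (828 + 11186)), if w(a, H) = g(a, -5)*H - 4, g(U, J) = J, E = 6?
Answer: 1/11958 ≈ 8.3626e-5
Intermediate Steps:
w(a, H) = -4 - 5*H (w(a, H) = -5*H - 4 = -4 - 5*H)
1/(56*(33 + w(2, E)*(-2 + 3)) + (828 + 11186)) = 1/(56*(33 + (-4 - 5*6)*(-2 + 3)) + (828 + 11186)) = 1/(56*(33 + (-4 - 30)*1) + 12014) = 1/(56*(33 - 34*1) + 12014) = 1/(56*(33 - 34) + 12014) = 1/(56*(-1) + 12014) = 1/(-56 + 12014) = 1/11958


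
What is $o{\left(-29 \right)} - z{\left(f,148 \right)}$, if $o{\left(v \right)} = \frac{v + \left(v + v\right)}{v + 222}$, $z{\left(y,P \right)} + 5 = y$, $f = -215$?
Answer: $\frac{42373}{193} \approx 219.55$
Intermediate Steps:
$z{\left(y,P \right)} = -5 + y$
$o{\left(v \right)} = \frac{3 v}{222 + v}$ ($o{\left(v \right)} = \frac{v + 2 v}{222 + v} = \frac{3 v}{222 + v}$)
$o{\left(-29 \right)} - z{\left(f,148 \right)} = 3 \left(-29\right) \frac{1}{222 - 29} - \left(-5 - 215\right) = 3 \left(-29\right) \frac{1}{193} - -220 = 3 \left(-29\right) \frac{1}{193} + 220 = - \frac{87}{193} + 220 = \frac{42373}{193}$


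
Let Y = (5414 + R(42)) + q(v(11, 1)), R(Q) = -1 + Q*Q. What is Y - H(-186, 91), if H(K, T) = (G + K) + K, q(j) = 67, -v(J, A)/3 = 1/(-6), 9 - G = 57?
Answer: 7664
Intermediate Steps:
G = -48 (G = 9 - 1*57 = 9 - 57 = -48)
v(J, A) = 1/2 (v(J, A) = -3/(-6) = -3*(-1/6) = 1/2)
R(Q) = -1 + Q**2
H(K, T) = -48 + 2*K (H(K, T) = (-48 + K) + K = -48 + 2*K)
Y = 7244 (Y = (5414 + (-1 + 42**2)) + 67 = (5414 + (-1 + 1764)) + 67 = (5414 + 1763) + 67 = 7177 + 67 = 7244)
Y - H(-186, 91) = 7244 - (-48 + 2*(-186)) = 7244 - (-48 - 372) = 7244 - 1*(-420) = 7244 + 420 = 7664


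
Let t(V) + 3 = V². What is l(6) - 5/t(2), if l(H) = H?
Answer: 1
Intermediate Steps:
t(V) = -3 + V²
l(6) - 5/t(2) = 6 - 5/(-3 + 2²) = 6 - 5/(-3 + 4) = 6 - 5/1 = 6 - 5 = 1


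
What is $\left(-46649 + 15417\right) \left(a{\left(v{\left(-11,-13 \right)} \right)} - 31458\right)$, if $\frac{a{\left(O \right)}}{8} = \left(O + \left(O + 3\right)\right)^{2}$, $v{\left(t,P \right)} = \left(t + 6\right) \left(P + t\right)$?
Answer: $-13771250688$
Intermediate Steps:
$v{\left(t,P \right)} = \left(6 + t\right) \left(P + t\right)$
$a{\left(O \right)} = 8 \left(3 + 2 O\right)^{2}$ ($a{\left(O \right)} = 8 \left(O + \left(O + 3\right)\right)^{2} = 8 \left(O + \left(3 + O\right)\right)^{2} = 8 \left(3 + 2 O\right)^{2}$)
$\left(-46649 + 15417\right) \left(a{\left(v{\left(-11,-13 \right)} \right)} - 31458\right) = \left(-46649 + 15417\right) \left(8 \left(3 + 2 \left(\left(-11\right)^{2} + 6 \left(-13\right) + 6 \left(-11\right) - -143\right)\right)^{2} - 31458\right) = - 31232 \left(8 \left(3 + 2 \left(121 - 78 - 66 + 143\right)\right)^{2} - 31458\right) = - 31232 \left(8 \left(3 + 2 \cdot 120\right)^{2} - 31458\right) = - 31232 \left(8 \left(3 + 240\right)^{2} - 31458\right) = - 31232 \left(8 \cdot 243^{2} - 31458\right) = - 31232 \left(8 \cdot 59049 - 31458\right) = - 31232 \left(472392 - 31458\right) = \left(-31232\right) 440934 = -13771250688$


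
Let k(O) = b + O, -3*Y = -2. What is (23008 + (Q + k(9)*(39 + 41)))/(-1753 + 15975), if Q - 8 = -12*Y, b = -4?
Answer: 11704/7111 ≈ 1.6459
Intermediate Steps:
Y = ⅔ (Y = -⅓*(-2) = ⅔ ≈ 0.66667)
k(O) = -4 + O
Q = 0 (Q = 8 - 12*⅔ = 8 - 8 = 0)
(23008 + (Q + k(9)*(39 + 41)))/(-1753 + 15975) = (23008 + (0 + (-4 + 9)*(39 + 41)))/(-1753 + 15975) = (23008 + (0 + 5*80))/14222 = (23008 + (0 + 400))*(1/14222) = (23008 + 400)*(1/14222) = 23408*(1/14222) = 11704/7111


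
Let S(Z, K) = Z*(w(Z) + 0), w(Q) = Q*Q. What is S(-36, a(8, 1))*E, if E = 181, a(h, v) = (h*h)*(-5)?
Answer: -8444736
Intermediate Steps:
a(h, v) = -5*h² (a(h, v) = h²*(-5) = -5*h²)
w(Q) = Q²
S(Z, K) = Z³ (S(Z, K) = Z*(Z² + 0) = Z*Z² = Z³)
S(-36, a(8, 1))*E = (-36)³*181 = -46656*181 = -8444736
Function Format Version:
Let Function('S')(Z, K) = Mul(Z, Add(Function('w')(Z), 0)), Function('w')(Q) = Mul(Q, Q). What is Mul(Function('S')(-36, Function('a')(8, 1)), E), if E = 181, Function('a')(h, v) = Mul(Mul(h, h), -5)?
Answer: -8444736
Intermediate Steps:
Function('a')(h, v) = Mul(-5, Pow(h, 2)) (Function('a')(h, v) = Mul(Pow(h, 2), -5) = Mul(-5, Pow(h, 2)))
Function('w')(Q) = Pow(Q, 2)
Function('S')(Z, K) = Pow(Z, 3) (Function('S')(Z, K) = Mul(Z, Add(Pow(Z, 2), 0)) = Mul(Z, Pow(Z, 2)) = Pow(Z, 3))
Mul(Function('S')(-36, Function('a')(8, 1)), E) = Mul(Pow(-36, 3), 181) = Mul(-46656, 181) = -8444736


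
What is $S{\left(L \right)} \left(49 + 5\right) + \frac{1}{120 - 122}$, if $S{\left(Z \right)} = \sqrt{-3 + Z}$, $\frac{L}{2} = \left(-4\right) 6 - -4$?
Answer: $- \frac{1}{2} + 54 i \sqrt{43} \approx -0.5 + 354.1 i$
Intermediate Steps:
$L = -40$ ($L = 2 \left(\left(-4\right) 6 - -4\right) = 2 \left(-24 + 4\right) = 2 \left(-20\right) = -40$)
$S{\left(L \right)} \left(49 + 5\right) + \frac{1}{120 - 122} = \sqrt{-3 - 40} \left(49 + 5\right) + \frac{1}{120 - 122} = \sqrt{-43} \cdot 54 + \frac{1}{120 - 122} = i \sqrt{43} \cdot 54 + \frac{1}{120 - 122} = 54 i \sqrt{43} + \frac{1}{-2} = 54 i \sqrt{43} - \frac{1}{2} = - \frac{1}{2} + 54 i \sqrt{43}$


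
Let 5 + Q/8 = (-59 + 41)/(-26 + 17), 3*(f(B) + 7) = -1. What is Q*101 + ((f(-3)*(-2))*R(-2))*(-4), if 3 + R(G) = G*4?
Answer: -5336/3 ≈ -1778.7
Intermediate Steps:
f(B) = -22/3 (f(B) = -7 + (⅓)*(-1) = -7 - ⅓ = -22/3)
R(G) = -3 + 4*G (R(G) = -3 + G*4 = -3 + 4*G)
Q = -24 (Q = -40 + 8*((-59 + 41)/(-26 + 17)) = -40 + 8*(-18/(-9)) = -40 + 8*(-18*(-⅑)) = -40 + 8*2 = -40 + 16 = -24)
Q*101 + ((f(-3)*(-2))*R(-2))*(-4) = -24*101 + ((-22/3*(-2))*(-3 + 4*(-2)))*(-4) = -2424 + (44*(-3 - 8)/3)*(-4) = -2424 + ((44/3)*(-11))*(-4) = -2424 - 484/3*(-4) = -2424 + 1936/3 = -5336/3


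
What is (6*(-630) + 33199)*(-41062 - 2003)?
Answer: -1266929235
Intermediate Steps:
(6*(-630) + 33199)*(-41062 - 2003) = (-3780 + 33199)*(-43065) = 29419*(-43065) = -1266929235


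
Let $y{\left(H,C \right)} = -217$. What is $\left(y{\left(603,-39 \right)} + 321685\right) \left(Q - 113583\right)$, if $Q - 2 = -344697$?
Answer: $-147321712104$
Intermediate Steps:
$Q = -344695$ ($Q = 2 - 344697 = -344695$)
$\left(y{\left(603,-39 \right)} + 321685\right) \left(Q - 113583\right) = \left(-217 + 321685\right) \left(-344695 - 113583\right) = 321468 \left(-458278\right) = -147321712104$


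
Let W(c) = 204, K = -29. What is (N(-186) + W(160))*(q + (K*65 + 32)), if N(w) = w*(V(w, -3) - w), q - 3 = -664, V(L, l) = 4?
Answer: 88331904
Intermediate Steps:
q = -661 (q = 3 - 664 = -661)
N(w) = w*(4 - w)
(N(-186) + W(160))*(q + (K*65 + 32)) = (-186*(4 - 1*(-186)) + 204)*(-661 + (-29*65 + 32)) = (-186*(4 + 186) + 204)*(-661 + (-1885 + 32)) = (-186*190 + 204)*(-661 - 1853) = (-35340 + 204)*(-2514) = -35136*(-2514) = 88331904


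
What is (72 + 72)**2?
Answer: 20736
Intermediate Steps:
(72 + 72)**2 = 144**2 = 20736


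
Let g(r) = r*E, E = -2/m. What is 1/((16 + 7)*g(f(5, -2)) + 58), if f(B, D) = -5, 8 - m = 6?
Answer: 1/173 ≈ 0.0057803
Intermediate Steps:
m = 2 (m = 8 - 1*6 = 8 - 6 = 2)
E = -1 (E = -2/2 = -2*1/2 = -1)
g(r) = -r (g(r) = r*(-1) = -r)
1/((16 + 7)*g(f(5, -2)) + 58) = 1/((16 + 7)*(-1*(-5)) + 58) = 1/(23*5 + 58) = 1/(115 + 58) = 1/173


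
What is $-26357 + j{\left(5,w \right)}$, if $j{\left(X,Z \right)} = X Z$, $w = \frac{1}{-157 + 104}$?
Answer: $- \frac{1396926}{53} \approx -26357.0$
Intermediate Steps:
$w = - \frac{1}{53}$ ($w = \frac{1}{-53} = - \frac{1}{53} \approx -0.018868$)
$-26357 + j{\left(5,w \right)} = -26357 + 5 \left(- \frac{1}{53}\right) = -26357 - \frac{5}{53} = - \frac{1396926}{53}$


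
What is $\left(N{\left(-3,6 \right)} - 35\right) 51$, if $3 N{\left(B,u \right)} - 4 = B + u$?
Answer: $-1666$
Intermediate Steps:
$N{\left(B,u \right)} = \frac{4}{3} + \frac{B}{3} + \frac{u}{3}$ ($N{\left(B,u \right)} = \frac{4}{3} + \frac{B + u}{3} = \frac{4}{3} + \left(\frac{B}{3} + \frac{u}{3}\right) = \frac{4}{3} + \frac{B}{3} + \frac{u}{3}$)
$\left(N{\left(-3,6 \right)} - 35\right) 51 = \left(\left(\frac{4}{3} + \frac{1}{3} \left(-3\right) + \frac{1}{3} \cdot 6\right) - 35\right) 51 = \left(\left(\frac{4}{3} - 1 + 2\right) - 35\right) 51 = \left(\frac{7}{3} - 35\right) 51 = \left(- \frac{98}{3}\right) 51 = -1666$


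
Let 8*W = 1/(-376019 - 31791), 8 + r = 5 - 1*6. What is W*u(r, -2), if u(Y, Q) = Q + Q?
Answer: 1/815620 ≈ 1.2261e-6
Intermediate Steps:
r = -9 (r = -8 + (5 - 1*6) = -8 + (5 - 6) = -8 - 1 = -9)
u(Y, Q) = 2*Q
W = -1/3262480 (W = 1/(8*(-376019 - 31791)) = (1/8)/(-407810) = (1/8)*(-1/407810) = -1/3262480 ≈ -3.0652e-7)
W*u(r, -2) = -(-2)/1631240 = -1/3262480*(-4) = 1/815620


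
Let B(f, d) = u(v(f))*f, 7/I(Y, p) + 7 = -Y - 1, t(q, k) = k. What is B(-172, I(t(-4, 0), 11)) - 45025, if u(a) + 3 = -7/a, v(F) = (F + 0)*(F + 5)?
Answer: -7432996/167 ≈ -44509.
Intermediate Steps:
v(F) = F*(5 + F)
I(Y, p) = 7/(-8 - Y) (I(Y, p) = 7/(-7 + (-Y - 1)) = 7/(-7 + (-1 - Y)) = 7/(-8 - Y))
u(a) = -3 - 7/a
B(f, d) = f*(-3 - 7/(f*(5 + f))) (B(f, d) = (-3 - 7*1/(f*(5 + f)))*f = (-3 - 7/(f*(5 + f)))*f = f*(-3 - 7/(f*(5 + f))))
B(-172, I(t(-4, 0), 11)) - 45025 = (-7 - 3*(-172)*(5 - 172))/(5 - 172) - 45025 = (-7 - 3*(-172)*(-167))/(-167) - 45025 = -(-7 - 86172)/167 - 45025 = -1/167*(-86179) - 45025 = 86179/167 - 45025 = -7432996/167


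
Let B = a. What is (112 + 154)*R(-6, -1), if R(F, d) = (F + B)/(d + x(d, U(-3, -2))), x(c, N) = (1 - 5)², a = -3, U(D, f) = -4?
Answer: -798/5 ≈ -159.60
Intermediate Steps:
x(c, N) = 16 (x(c, N) = (-4)² = 16)
B = -3
R(F, d) = (-3 + F)/(16 + d) (R(F, d) = (F - 3)/(d + 16) = (-3 + F)/(16 + d))
(112 + 154)*R(-6, -1) = (112 + 154)*((-3 - 6)/(16 - 1)) = 266*(-9/15) = 266*((1/15)*(-9)) = 266*(-⅗) = -798/5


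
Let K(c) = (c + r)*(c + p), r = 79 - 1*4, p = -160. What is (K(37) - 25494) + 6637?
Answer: -32633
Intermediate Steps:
r = 75 (r = 79 - 4 = 75)
K(c) = (-160 + c)*(75 + c) (K(c) = (c + 75)*(c - 160) = (75 + c)*(-160 + c) = (-160 + c)*(75 + c))
(K(37) - 25494) + 6637 = ((-12000 + 37² - 85*37) - 25494) + 6637 = ((-12000 + 1369 - 3145) - 25494) + 6637 = (-13776 - 25494) + 6637 = -39270 + 6637 = -32633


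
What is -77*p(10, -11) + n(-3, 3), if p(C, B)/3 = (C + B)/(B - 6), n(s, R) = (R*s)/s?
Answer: -180/17 ≈ -10.588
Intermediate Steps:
n(s, R) = R
p(C, B) = 3*(B + C)/(-6 + B) (p(C, B) = 3*((C + B)/(B - 6)) = 3*((B + C)/(-6 + B)) = 3*(B + C)/(-6 + B))
-77*p(10, -11) + n(-3, 3) = -231*(-11 + 10)/(-6 - 11) + 3 = -231*(-1)/(-17) + 3 = -231*(-1)*(-1)/17 + 3 = -77*3/17 + 3 = -231/17 + 3 = -180/17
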